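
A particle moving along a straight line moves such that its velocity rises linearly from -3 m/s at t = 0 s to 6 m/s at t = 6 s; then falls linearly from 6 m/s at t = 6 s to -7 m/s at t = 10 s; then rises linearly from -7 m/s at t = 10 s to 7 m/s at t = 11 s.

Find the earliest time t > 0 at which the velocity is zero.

t = 2 s

v changes sign on 0–6 s (from -3 to 6); the graph is linear there, so v = 0 at t = 0 + (3)·(6 − 0)/(6 − -3) = 2 s.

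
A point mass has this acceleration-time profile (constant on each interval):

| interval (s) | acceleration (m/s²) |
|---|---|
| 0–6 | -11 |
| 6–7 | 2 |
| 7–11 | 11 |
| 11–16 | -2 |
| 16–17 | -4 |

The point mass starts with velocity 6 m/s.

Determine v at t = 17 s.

-28 m/s

Δv equals the area under the a-t graph; then v = v₀ + Δv.
0–6 s: -11 × 6 = -66 m/s
6–7 s: 2 × 1 = 2 m/s
7–11 s: 11 × 4 = 44 m/s
11–16 s: -2 × 5 = -10 m/s
16–17 s: -4 × 1 = -4 m/s
Δv = -34 m/s, so v(17) = 6 + (-34) = -28 m/s.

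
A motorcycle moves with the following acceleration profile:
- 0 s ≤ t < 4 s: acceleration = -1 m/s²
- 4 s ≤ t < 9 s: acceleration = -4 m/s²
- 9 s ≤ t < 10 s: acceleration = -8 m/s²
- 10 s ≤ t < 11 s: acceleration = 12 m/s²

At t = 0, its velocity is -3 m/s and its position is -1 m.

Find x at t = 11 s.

-166 m

On each constant-a segment, Δv = aΔt and Δx = v₀Δt + ½aΔt²; chain segment to segment.
0–4 s: v starts -3 m/s; Δx = -3·4 + ½·-1·4² = -20 m; v ends -7 m/s.
4–9 s: v starts -7 m/s; Δx = -7·5 + ½·-4·5² = -85 m; v ends -27 m/s.
9–10 s: v starts -27 m/s; Δx = -27·1 + ½·-8·1² = -31 m; v ends -35 m/s.
10–11 s: v starts -35 m/s; Δx = -35·1 + ½·12·1² = -29 m; v ends -23 m/s.
x(11) = -1 + Σ Δx = -166 m.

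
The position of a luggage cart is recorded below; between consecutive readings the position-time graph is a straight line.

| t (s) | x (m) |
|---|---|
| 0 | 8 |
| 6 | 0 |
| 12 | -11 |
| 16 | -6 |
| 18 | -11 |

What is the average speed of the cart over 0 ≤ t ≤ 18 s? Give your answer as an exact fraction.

Average speed = (total path length)/(elapsed time); on a piecewise-linear x-t graph the path length is Σ|Δx|.
0–6 s: |Δx| = |0 − 8| = 8 m
6–12 s: |Δx| = |-11 − 0| = 11 m
12–16 s: |Δx| = |-6 − -11| = 5 m
16–18 s: |Δx| = |-11 − -6| = 5 m
Total path = 29 m; average speed = 29/18 = 29/18 m/s.

29/18 m/s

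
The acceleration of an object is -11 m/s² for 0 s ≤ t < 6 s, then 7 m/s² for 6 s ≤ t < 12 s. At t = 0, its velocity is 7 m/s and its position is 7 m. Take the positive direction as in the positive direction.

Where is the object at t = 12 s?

On each constant-a segment, Δv = aΔt and Δx = v₀Δt + ½aΔt²; chain segment to segment.
0–6 s: v starts 7 m/s; Δx = 7·6 + ½·-11·6² = -156 m; v ends -59 m/s.
6–12 s: v starts -59 m/s; Δx = -59·6 + ½·7·6² = -228 m; v ends -17 m/s.
x(12) = 7 + Σ Δx = -377 m.

-377 m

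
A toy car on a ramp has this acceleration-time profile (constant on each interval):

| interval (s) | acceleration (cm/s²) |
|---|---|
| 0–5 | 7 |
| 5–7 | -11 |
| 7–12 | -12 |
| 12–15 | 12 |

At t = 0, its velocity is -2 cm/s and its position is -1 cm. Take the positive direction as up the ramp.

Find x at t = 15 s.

-67.5 cm

On each constant-a segment, Δv = aΔt and Δx = v₀Δt + ½aΔt²; chain segment to segment.
0–5 s: v starts -2 cm/s; Δx = -2·5 + ½·7·5² = 77.5 cm; v ends 33 cm/s.
5–7 s: v starts 33 cm/s; Δx = 33·2 + ½·-11·2² = 44 cm; v ends 11 cm/s.
7–12 s: v starts 11 cm/s; Δx = 11·5 + ½·-12·5² = -95 cm; v ends -49 cm/s.
12–15 s: v starts -49 cm/s; Δx = -49·3 + ½·12·3² = -93 cm; v ends -13 cm/s.
x(15) = -1 + Σ Δx = -67.5 cm.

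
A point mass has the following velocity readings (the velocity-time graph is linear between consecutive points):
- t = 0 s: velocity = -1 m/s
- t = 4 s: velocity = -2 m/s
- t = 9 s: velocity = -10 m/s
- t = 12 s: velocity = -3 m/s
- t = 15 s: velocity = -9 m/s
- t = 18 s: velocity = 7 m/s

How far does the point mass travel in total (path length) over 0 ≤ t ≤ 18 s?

Total distance travelled is ∫|v| dt — sum the magnitudes of each area piece.
0–4 s: |½(-1 + -2)(4)| = 6 m
4–9 s: |½(-2 + -10)(5)| = 30 m
9–12 s: |½(-10 + -3)(3)| = 19.5 m
12–15 s: |½(-3 + -9)(3)| = 18 m
15–18 s: v = 0 at t = 16.6875 s; triangle areas 7.59375 + 4.59375 = 12.1875 m
Total distance = 85.6875 m

85.6875 m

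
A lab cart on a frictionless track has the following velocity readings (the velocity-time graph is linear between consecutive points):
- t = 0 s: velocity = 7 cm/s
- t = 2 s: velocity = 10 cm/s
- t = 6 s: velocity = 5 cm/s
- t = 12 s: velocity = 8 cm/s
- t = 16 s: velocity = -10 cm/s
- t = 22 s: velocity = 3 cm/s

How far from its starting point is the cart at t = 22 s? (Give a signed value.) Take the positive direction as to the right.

61 cm

Net displacement equals the area under the velocity-time graph (areas below the axis count negative).
0–2 s: ½(7 + 10)(2) = 17 cm
2–6 s: ½(10 + 5)(4) = 30 cm
6–12 s: ½(5 + 8)(6) = 39 cm
12–16 s: ½(8 + -10)(4) = -4 cm
16–22 s: ½(-10 + 3)(6) = -21 cm
Net displacement = 61 cm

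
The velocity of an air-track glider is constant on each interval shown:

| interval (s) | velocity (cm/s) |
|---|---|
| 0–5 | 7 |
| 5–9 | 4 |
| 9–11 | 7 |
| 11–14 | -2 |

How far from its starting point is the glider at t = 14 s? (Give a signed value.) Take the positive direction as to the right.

59 cm

Displacement is the signed area under the v-t curve.
0–5 s: 7 × 5 = 35 cm
5–9 s: 4 × 4 = 16 cm
9–11 s: 7 × 2 = 14 cm
11–14 s: -2 × 3 = -6 cm
Net displacement = 59 cm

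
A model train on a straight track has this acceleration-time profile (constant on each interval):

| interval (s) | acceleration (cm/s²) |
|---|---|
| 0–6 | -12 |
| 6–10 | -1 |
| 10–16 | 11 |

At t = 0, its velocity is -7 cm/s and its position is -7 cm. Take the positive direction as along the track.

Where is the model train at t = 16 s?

-889 cm

On each constant-a segment, Δv = aΔt and Δx = v₀Δt + ½aΔt²; chain segment to segment.
0–6 s: v starts -7 cm/s; Δx = -7·6 + ½·-12·6² = -258 cm; v ends -79 cm/s.
6–10 s: v starts -79 cm/s; Δx = -79·4 + ½·-1·4² = -324 cm; v ends -83 cm/s.
10–16 s: v starts -83 cm/s; Δx = -83·6 + ½·11·6² = -300 cm; v ends -17 cm/s.
x(16) = -7 + Σ Δx = -889 cm.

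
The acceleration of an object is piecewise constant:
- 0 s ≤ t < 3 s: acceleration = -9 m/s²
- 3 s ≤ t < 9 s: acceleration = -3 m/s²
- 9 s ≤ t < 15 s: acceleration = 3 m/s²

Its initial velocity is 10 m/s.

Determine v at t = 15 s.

-17 m/s

Δv equals the area under the a-t graph; then v = v₀ + Δv.
0–3 s: -9 × 3 = -27 m/s
3–9 s: -3 × 6 = -18 m/s
9–15 s: 3 × 6 = 18 m/s
Δv = -27 m/s, so v(15) = 10 + (-27) = -17 m/s.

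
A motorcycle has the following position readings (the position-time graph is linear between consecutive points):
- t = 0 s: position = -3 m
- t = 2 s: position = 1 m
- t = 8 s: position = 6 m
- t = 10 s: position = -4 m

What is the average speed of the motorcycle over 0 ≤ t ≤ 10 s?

1.9 m/s

Average speed = (total path length)/(elapsed time); on a piecewise-linear x-t graph the path length is Σ|Δx|.
0–2 s: |Δx| = |1 − -3| = 4 m
2–8 s: |Δx| = |6 − 1| = 5 m
8–10 s: |Δx| = |-4 − 6| = 10 m
Total path = 19 m; average speed = 19/10 = 1.9 m/s.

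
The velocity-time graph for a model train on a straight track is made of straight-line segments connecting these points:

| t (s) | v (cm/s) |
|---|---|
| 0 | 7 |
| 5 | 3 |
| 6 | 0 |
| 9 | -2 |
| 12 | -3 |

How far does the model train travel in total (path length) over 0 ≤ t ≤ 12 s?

37 cm

Total distance travelled is ∫|v| dt — sum the magnitudes of each area piece.
0–5 s: |½(7 + 3)(5)| = 25 cm
5–6 s: |½(3 + 0)(1)| = 1.5 cm
6–9 s: |½(0 + -2)(3)| = 3 cm
9–12 s: |½(-2 + -3)(3)| = 7.5 cm
Total distance = 37 cm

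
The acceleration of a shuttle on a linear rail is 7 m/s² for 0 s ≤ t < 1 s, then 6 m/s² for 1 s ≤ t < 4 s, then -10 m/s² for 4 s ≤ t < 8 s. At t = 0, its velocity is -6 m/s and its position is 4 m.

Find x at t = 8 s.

On each constant-a segment, Δv = aΔt and Δx = v₀Δt + ½aΔt²; chain segment to segment.
0–1 s: v starts -6 m/s; Δx = -6·1 + ½·7·1² = -2.5 m; v ends 1 m/s.
1–4 s: v starts 1 m/s; Δx = 1·3 + ½·6·3² = 30 m; v ends 19 m/s.
4–8 s: v starts 19 m/s; Δx = 19·4 + ½·-10·4² = -4 m; v ends -21 m/s.
x(8) = 4 + Σ Δx = 27.5 m.

27.5 m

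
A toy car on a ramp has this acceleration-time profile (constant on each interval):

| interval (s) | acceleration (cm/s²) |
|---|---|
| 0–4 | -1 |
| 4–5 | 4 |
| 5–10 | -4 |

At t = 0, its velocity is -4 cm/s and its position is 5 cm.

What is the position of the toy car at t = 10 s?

On each constant-a segment, Δv = aΔt and Δx = v₀Δt + ½aΔt²; chain segment to segment.
0–4 s: v starts -4 cm/s; Δx = -4·4 + ½·-1·4² = -24 cm; v ends -8 cm/s.
4–5 s: v starts -8 cm/s; Δx = -8·1 + ½·4·1² = -6 cm; v ends -4 cm/s.
5–10 s: v starts -4 cm/s; Δx = -4·5 + ½·-4·5² = -70 cm; v ends -24 cm/s.
x(10) = 5 + Σ Δx = -95 cm.

-95 cm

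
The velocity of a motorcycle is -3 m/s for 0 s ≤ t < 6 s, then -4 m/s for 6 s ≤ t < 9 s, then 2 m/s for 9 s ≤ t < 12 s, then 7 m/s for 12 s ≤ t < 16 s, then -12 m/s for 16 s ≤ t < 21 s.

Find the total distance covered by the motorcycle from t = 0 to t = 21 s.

124 m

Total distance travelled is ∫|v| dt — sum the magnitudes of each area piece.
0–6 s: |-3| × 6 = 18 m
6–9 s: |-4| × 3 = 12 m
9–12 s: |2| × 3 = 6 m
12–16 s: |7| × 4 = 28 m
16–21 s: |-12| × 5 = 60 m
Total distance = 124 m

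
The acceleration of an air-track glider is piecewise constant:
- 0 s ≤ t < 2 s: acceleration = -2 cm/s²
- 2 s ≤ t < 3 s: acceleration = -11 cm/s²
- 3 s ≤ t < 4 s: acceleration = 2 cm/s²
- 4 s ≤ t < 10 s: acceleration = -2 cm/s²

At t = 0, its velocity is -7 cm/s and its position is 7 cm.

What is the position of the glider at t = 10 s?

-204.5 cm

On each constant-a segment, Δv = aΔt and Δx = v₀Δt + ½aΔt²; chain segment to segment.
0–2 s: v starts -7 cm/s; Δx = -7·2 + ½·-2·2² = -18 cm; v ends -11 cm/s.
2–3 s: v starts -11 cm/s; Δx = -11·1 + ½·-11·1² = -16.5 cm; v ends -22 cm/s.
3–4 s: v starts -22 cm/s; Δx = -22·1 + ½·2·1² = -21 cm; v ends -20 cm/s.
4–10 s: v starts -20 cm/s; Δx = -20·6 + ½·-2·6² = -156 cm; v ends -32 cm/s.
x(10) = 7 + Σ Δx = -204.5 cm.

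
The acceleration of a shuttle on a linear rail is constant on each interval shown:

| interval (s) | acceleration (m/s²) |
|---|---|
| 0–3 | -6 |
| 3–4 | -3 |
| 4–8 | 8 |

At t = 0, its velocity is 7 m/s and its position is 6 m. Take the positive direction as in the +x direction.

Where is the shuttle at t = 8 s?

On each constant-a segment, Δv = aΔt and Δx = v₀Δt + ½aΔt²; chain segment to segment.
0–3 s: v starts 7 m/s; Δx = 7·3 + ½·-6·3² = -6 m; v ends -11 m/s.
3–4 s: v starts -11 m/s; Δx = -11·1 + ½·-3·1² = -12.5 m; v ends -14 m/s.
4–8 s: v starts -14 m/s; Δx = -14·4 + ½·8·4² = 8 m; v ends 18 m/s.
x(8) = 6 + Σ Δx = -4.5 m.

-4.5 m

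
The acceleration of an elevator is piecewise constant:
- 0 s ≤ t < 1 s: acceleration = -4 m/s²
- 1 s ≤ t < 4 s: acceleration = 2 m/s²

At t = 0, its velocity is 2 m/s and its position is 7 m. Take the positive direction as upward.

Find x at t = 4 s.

10 m

On each constant-a segment, Δv = aΔt and Δx = v₀Δt + ½aΔt²; chain segment to segment.
0–1 s: v starts 2 m/s; Δx = 2·1 + ½·-4·1² = 0 m; v ends -2 m/s.
1–4 s: v starts -2 m/s; Δx = -2·3 + ½·2·3² = 3 m; v ends 4 m/s.
x(4) = 7 + Σ Δx = 10 m.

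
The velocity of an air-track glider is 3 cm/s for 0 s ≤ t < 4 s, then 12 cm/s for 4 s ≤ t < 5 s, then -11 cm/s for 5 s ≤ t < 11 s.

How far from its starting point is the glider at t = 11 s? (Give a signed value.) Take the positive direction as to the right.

-42 cm

Net displacement equals the area under the velocity-time graph (areas below the axis count negative).
0–4 s: 3 × 4 = 12 cm
4–5 s: 12 × 1 = 12 cm
5–11 s: -11 × 6 = -66 cm
Net displacement = -42 cm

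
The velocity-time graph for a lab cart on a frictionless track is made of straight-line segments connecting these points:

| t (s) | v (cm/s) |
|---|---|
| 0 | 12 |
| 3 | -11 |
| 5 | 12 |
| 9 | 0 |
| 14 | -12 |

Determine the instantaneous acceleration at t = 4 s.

Acceleration is the slope of the v-t graph on 3–5 s: (12 − -11)/(5 − 3) = 11.5 cm/s².

11.5 cm/s²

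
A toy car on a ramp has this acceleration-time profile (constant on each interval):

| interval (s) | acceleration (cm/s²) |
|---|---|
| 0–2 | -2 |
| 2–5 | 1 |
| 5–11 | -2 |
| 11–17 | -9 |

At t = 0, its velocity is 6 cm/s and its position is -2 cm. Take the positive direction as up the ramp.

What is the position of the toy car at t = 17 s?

On each constant-a segment, Δv = aΔt and Δx = v₀Δt + ½aΔt²; chain segment to segment.
0–2 s: v starts 6 cm/s; Δx = 6·2 + ½·-2·2² = 8 cm; v ends 2 cm/s.
2–5 s: v starts 2 cm/s; Δx = 2·3 + ½·1·3² = 10.5 cm; v ends 5 cm/s.
5–11 s: v starts 5 cm/s; Δx = 5·6 + ½·-2·6² = -6 cm; v ends -7 cm/s.
11–17 s: v starts -7 cm/s; Δx = -7·6 + ½·-9·6² = -204 cm; v ends -61 cm/s.
x(17) = -2 + Σ Δx = -193.5 cm.

-193.5 cm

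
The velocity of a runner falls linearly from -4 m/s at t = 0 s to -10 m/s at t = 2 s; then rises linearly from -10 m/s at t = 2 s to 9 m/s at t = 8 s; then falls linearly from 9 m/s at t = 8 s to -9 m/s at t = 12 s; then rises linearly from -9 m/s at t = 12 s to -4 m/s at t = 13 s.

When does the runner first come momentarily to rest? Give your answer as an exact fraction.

t = 98/19 s

v changes sign on 2–8 s (from -10 to 9); the graph is linear there, so v = 0 at t = 2 + (10)·(8 − 2)/(9 − -10) = 98/19 s.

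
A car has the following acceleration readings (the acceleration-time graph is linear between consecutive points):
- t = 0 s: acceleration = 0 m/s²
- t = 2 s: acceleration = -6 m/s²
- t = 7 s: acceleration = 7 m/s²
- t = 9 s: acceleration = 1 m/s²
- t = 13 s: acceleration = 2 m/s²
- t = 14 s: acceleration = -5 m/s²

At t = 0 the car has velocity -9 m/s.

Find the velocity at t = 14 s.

0 m/s

Δv equals the area under the a-t graph; then v = v₀ + Δv.
0–2 s: ½(0 + -6)(2) = -6 m/s
2–7 s: ½(-6 + 7)(5) = 2.5 m/s
7–9 s: ½(7 + 1)(2) = 8 m/s
9–13 s: ½(1 + 2)(4) = 6 m/s
13–14 s: ½(2 + -5)(1) = -1.5 m/s
Δv = 9 m/s, so v(14) = -9 + (9) = 0 m/s.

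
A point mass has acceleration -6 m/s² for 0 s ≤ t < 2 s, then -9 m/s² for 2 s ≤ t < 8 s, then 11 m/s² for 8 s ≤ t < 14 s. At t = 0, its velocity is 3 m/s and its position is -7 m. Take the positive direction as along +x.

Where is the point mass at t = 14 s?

On each constant-a segment, Δv = aΔt and Δx = v₀Δt + ½aΔt²; chain segment to segment.
0–2 s: v starts 3 m/s; Δx = 3·2 + ½·-6·2² = -6 m; v ends -9 m/s.
2–8 s: v starts -9 m/s; Δx = -9·6 + ½·-9·6² = -216 m; v ends -63 m/s.
8–14 s: v starts -63 m/s; Δx = -63·6 + ½·11·6² = -180 m; v ends 3 m/s.
x(14) = -7 + Σ Δx = -409 m.

-409 m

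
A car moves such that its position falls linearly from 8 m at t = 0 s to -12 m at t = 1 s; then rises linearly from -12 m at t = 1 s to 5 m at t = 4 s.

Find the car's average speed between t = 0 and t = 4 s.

Average speed = (total path length)/(elapsed time); on a piecewise-linear x-t graph the path length is Σ|Δx|.
0–1 s: |Δx| = |-12 − 8| = 20 m
1–4 s: |Δx| = |5 − -12| = 17 m
Total path = 37 m; average speed = 37/4 = 9.25 m/s.

9.25 m/s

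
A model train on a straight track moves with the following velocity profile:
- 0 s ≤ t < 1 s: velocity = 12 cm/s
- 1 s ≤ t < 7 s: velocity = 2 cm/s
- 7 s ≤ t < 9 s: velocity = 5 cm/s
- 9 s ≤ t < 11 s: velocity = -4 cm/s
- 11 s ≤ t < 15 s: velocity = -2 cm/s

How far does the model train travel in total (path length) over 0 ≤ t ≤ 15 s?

Total distance travelled is ∫|v| dt — sum the magnitudes of each area piece.
0–1 s: |12| × 1 = 12 cm
1–7 s: |2| × 6 = 12 cm
7–9 s: |5| × 2 = 10 cm
9–11 s: |-4| × 2 = 8 cm
11–15 s: |-2| × 4 = 8 cm
Total distance = 50 cm

50 cm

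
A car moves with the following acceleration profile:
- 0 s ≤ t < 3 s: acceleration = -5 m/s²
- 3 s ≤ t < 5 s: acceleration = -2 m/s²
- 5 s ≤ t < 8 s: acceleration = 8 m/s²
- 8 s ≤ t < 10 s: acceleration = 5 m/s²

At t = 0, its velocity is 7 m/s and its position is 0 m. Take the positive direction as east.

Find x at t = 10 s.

On each constant-a segment, Δv = aΔt and Δx = v₀Δt + ½aΔt²; chain segment to segment.
0–3 s: v starts 7 m/s; Δx = 7·3 + ½·-5·3² = -1.5 m; v ends -8 m/s.
3–5 s: v starts -8 m/s; Δx = -8·2 + ½·-2·2² = -20 m; v ends -12 m/s.
5–8 s: v starts -12 m/s; Δx = -12·3 + ½·8·3² = 0 m; v ends 12 m/s.
8–10 s: v starts 12 m/s; Δx = 12·2 + ½·5·2² = 34 m; v ends 22 m/s.
x(10) = 0 + Σ Δx = 12.5 m.

12.5 m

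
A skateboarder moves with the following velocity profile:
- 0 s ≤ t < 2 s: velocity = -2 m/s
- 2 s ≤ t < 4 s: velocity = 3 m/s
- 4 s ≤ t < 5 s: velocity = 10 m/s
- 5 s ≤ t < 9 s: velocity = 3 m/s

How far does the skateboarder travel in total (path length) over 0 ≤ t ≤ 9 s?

32 m

Total distance travelled is ∫|v| dt — sum the magnitudes of each area piece.
0–2 s: |-2| × 2 = 4 m
2–4 s: |3| × 2 = 6 m
4–5 s: |10| × 1 = 10 m
5–9 s: |3| × 4 = 12 m
Total distance = 32 m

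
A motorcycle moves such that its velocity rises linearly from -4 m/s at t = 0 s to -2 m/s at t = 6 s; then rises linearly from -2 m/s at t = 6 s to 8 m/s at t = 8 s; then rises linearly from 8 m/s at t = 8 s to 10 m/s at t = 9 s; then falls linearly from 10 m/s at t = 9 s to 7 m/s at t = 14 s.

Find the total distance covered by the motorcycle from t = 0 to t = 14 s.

Distance (not displacement) is the total path length: add the absolute areas under v-t.
0–6 s: |½(-4 + -2)(6)| = 18 m
6–8 s: v = 0 at t = 6.4 s; triangle areas 0.4 + 6.4 = 6.8 m
8–9 s: |½(8 + 10)(1)| = 9 m
9–14 s: |½(10 + 7)(5)| = 42.5 m
Total distance = 76.3 m

76.3 m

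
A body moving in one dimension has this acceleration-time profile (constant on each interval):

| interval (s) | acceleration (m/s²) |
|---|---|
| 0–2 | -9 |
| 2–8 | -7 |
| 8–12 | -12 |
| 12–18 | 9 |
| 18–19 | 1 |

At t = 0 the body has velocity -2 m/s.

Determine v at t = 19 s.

-55 m/s

Δv equals the area under the a-t graph; then v = v₀ + Δv.
0–2 s: -9 × 2 = -18 m/s
2–8 s: -7 × 6 = -42 m/s
8–12 s: -12 × 4 = -48 m/s
12–18 s: 9 × 6 = 54 m/s
18–19 s: 1 × 1 = 1 m/s
Δv = -53 m/s, so v(19) = -2 + (-53) = -55 m/s.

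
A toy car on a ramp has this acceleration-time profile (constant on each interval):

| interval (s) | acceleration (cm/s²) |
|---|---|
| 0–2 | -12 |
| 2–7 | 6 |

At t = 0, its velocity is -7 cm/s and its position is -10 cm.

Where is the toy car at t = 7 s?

On each constant-a segment, Δv = aΔt and Δx = v₀Δt + ½aΔt²; chain segment to segment.
0–2 s: v starts -7 cm/s; Δx = -7·2 + ½·-12·2² = -38 cm; v ends -31 cm/s.
2–7 s: v starts -31 cm/s; Δx = -31·5 + ½·6·5² = -80 cm; v ends -1 cm/s.
x(7) = -10 + Σ Δx = -128 cm.

-128 cm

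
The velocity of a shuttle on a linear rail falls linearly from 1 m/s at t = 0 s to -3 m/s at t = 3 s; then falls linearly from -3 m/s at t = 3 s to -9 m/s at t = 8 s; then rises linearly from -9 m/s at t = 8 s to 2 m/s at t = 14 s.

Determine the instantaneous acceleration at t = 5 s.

-1.2 m/s²

Acceleration is the slope of the v-t graph on 3–8 s: (-9 − -3)/(8 − 3) = -1.2 m/s².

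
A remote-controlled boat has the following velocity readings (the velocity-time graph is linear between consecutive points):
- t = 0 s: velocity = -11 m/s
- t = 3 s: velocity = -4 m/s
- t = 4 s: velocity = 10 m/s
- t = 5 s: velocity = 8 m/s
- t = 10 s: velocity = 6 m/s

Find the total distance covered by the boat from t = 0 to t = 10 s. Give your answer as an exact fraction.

989/14 m

Total distance travelled is ∫|v| dt — sum the magnitudes of each area piece.
0–3 s: |½(-11 + -4)(3)| = 22.5 m
3–4 s: v = 0 at t = 23/7 s; triangle areas 4/7 + 25/7 = 29/7 m
4–5 s: |½(10 + 8)(1)| = 9 m
5–10 s: |½(8 + 6)(5)| = 35 m
Total distance = 989/14 m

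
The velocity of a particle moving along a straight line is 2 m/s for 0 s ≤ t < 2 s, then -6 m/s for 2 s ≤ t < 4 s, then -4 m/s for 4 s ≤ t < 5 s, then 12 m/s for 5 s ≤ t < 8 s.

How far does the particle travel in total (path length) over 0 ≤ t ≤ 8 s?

Total distance travelled is ∫|v| dt — sum the magnitudes of each area piece.
0–2 s: |2| × 2 = 4 m
2–4 s: |-6| × 2 = 12 m
4–5 s: |-4| × 1 = 4 m
5–8 s: |12| × 3 = 36 m
Total distance = 56 m

56 m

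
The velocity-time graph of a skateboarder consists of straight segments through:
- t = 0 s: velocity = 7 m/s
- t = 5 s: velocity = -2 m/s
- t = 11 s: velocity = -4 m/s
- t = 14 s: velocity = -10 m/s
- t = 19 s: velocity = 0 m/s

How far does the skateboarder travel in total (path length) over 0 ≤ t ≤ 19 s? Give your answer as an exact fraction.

Distance (not displacement) is the total path length: add the absolute areas under v-t.
0–5 s: v = 0 at t = 35/9 s; triangle areas 245/18 + 10/9 = 265/18 m
5–11 s: |½(-2 + -4)(6)| = 18 m
11–14 s: |½(-4 + -10)(3)| = 21 m
14–19 s: |½(-10 + 0)(5)| = 25 m
Total distance = 1417/18 m

1417/18 m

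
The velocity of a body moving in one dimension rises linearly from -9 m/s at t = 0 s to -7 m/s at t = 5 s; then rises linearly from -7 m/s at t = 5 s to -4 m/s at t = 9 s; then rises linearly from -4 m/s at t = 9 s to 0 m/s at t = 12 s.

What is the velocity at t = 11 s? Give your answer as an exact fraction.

-4/3 m/s

On 9–12 s the graph is linear from -4 to 0 m/s: v(11) = -4 + (0 − -4)·(11 − 9)/(12 − 9) = -4/3 m/s.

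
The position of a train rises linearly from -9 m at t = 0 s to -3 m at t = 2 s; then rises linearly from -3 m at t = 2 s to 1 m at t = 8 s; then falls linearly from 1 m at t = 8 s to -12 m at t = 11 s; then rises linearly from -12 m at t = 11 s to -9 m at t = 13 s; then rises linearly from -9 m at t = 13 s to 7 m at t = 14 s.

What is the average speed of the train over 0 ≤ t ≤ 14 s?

Average speed = (total path length)/(elapsed time); on a piecewise-linear x-t graph the path length is Σ|Δx|.
0–2 s: |Δx| = |-3 − -9| = 6 m
2–8 s: |Δx| = |1 − -3| = 4 m
8–11 s: |Δx| = |-12 − 1| = 13 m
11–13 s: |Δx| = |-9 − -12| = 3 m
13–14 s: |Δx| = |7 − -9| = 16 m
Total path = 42 m; average speed = 42/14 = 3 m/s.

3 m/s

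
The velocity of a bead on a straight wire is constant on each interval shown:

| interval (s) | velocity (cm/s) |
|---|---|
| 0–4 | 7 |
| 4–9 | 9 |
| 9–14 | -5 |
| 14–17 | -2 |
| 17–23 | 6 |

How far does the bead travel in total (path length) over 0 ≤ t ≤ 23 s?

Distance (not displacement) is the total path length: add the absolute areas under v-t.
0–4 s: |7| × 4 = 28 cm
4–9 s: |9| × 5 = 45 cm
9–14 s: |-5| × 5 = 25 cm
14–17 s: |-2| × 3 = 6 cm
17–23 s: |6| × 6 = 36 cm
Total distance = 140 cm

140 cm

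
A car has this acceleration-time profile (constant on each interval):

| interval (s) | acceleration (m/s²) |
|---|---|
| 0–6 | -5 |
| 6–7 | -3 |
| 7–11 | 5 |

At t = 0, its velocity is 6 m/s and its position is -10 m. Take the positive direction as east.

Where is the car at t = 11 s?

-157.5 m

On each constant-a segment, Δv = aΔt and Δx = v₀Δt + ½aΔt²; chain segment to segment.
0–6 s: v starts 6 m/s; Δx = 6·6 + ½·-5·6² = -54 m; v ends -24 m/s.
6–7 s: v starts -24 m/s; Δx = -24·1 + ½·-3·1² = -25.5 m; v ends -27 m/s.
7–11 s: v starts -27 m/s; Δx = -27·4 + ½·5·4² = -68 m; v ends -7 m/s.
x(11) = -10 + Σ Δx = -157.5 m.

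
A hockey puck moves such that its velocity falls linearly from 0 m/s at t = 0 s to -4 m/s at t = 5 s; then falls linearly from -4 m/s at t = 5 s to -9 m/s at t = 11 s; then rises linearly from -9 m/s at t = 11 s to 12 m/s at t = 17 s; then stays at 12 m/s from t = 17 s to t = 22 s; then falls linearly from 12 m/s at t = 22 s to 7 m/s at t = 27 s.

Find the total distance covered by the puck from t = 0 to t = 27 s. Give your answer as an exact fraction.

Distance (not displacement) is the total path length: add the absolute areas under v-t.
0–5 s: |½(0 + -4)(5)| = 10 m
5–11 s: |½(-4 + -9)(6)| = 39 m
11–17 s: v = 0 at t = 95/7 s; triangle areas 81/7 + 144/7 = 225/7 m
17–22 s: |12| × 5 = 60 m
22–27 s: |½(12 + 7)(5)| = 47.5 m
Total distance = 2641/14 m

2641/14 m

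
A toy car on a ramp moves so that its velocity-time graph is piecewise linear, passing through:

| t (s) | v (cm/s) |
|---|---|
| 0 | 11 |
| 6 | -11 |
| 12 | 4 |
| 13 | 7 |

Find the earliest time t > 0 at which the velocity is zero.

v changes sign on 0–6 s (from 11 to -11); the graph is linear there, so v = 0 at t = 0 + (-11)·(6 − 0)/(-11 − 11) = 3 s.

t = 3 s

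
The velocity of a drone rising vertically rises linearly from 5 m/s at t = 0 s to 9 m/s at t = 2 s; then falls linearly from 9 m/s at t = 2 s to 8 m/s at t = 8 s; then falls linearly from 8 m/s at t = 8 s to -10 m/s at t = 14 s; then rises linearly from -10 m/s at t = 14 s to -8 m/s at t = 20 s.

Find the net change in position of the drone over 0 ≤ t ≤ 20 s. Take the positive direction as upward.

5 m

Displacement is the signed area under the v-t curve.
0–2 s: ½(5 + 9)(2) = 14 m
2–8 s: ½(9 + 8)(6) = 51 m
8–14 s: ½(8 + -10)(6) = -6 m
14–20 s: ½(-10 + -8)(6) = -54 m
Net displacement = 5 m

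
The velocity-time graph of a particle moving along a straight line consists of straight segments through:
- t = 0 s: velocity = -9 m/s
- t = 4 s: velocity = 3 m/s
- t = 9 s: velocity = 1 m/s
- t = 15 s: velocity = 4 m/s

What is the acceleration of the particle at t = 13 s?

0.5 m/s²

Acceleration is the slope of the v-t graph on 9–15 s: (4 − 1)/(15 − 9) = 0.5 m/s².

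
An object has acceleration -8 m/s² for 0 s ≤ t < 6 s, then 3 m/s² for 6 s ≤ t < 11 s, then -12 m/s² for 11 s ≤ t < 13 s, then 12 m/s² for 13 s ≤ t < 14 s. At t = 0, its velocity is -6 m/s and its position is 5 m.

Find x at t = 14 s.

-566.5 m

On each constant-a segment, Δv = aΔt and Δx = v₀Δt + ½aΔt²; chain segment to segment.
0–6 s: v starts -6 m/s; Δx = -6·6 + ½·-8·6² = -180 m; v ends -54 m/s.
6–11 s: v starts -54 m/s; Δx = -54·5 + ½·3·5² = -232.5 m; v ends -39 m/s.
11–13 s: v starts -39 m/s; Δx = -39·2 + ½·-12·2² = -102 m; v ends -63 m/s.
13–14 s: v starts -63 m/s; Δx = -63·1 + ½·12·1² = -57 m; v ends -51 m/s.
x(14) = 5 + Σ Δx = -566.5 m.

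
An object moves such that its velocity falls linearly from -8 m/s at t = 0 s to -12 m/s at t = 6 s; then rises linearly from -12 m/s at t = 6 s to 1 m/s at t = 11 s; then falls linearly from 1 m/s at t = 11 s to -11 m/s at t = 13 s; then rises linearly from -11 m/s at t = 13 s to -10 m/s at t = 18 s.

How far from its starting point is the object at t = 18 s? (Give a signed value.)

Displacement is the signed area under the v-t curve.
0–6 s: ½(-8 + -12)(6) = -60 m
6–11 s: ½(-12 + 1)(5) = -27.5 m
11–13 s: ½(1 + -11)(2) = -10 m
13–18 s: ½(-11 + -10)(5) = -52.5 m
Net displacement = -150 m

-150 m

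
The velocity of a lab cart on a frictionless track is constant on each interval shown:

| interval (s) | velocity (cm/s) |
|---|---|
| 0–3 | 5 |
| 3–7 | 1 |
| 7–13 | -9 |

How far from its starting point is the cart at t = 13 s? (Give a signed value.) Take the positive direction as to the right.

Net displacement equals the area under the velocity-time graph (areas below the axis count negative).
0–3 s: 5 × 3 = 15 cm
3–7 s: 1 × 4 = 4 cm
7–13 s: -9 × 6 = -54 cm
Net displacement = -35 cm

-35 cm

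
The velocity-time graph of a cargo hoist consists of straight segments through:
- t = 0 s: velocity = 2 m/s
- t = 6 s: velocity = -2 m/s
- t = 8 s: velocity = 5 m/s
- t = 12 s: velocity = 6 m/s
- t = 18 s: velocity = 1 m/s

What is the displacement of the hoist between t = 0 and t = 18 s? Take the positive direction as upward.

Displacement is the signed area under the v-t curve.
0–6 s: ½(2 + -2)(6) = 0 m
6–8 s: ½(-2 + 5)(2) = 3 m
8–12 s: ½(5 + 6)(4) = 22 m
12–18 s: ½(6 + 1)(6) = 21 m
Net displacement = 46 m

46 m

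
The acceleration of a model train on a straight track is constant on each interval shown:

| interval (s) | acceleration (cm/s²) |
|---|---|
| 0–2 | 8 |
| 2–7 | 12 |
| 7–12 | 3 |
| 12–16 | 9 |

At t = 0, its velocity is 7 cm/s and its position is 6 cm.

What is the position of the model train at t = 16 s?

On each constant-a segment, Δv = aΔt and Δx = v₀Δt + ½aΔt²; chain segment to segment.
0–2 s: v starts 7 cm/s; Δx = 7·2 + ½·8·2² = 30 cm; v ends 23 cm/s.
2–7 s: v starts 23 cm/s; Δx = 23·5 + ½·12·5² = 265 cm; v ends 83 cm/s.
7–12 s: v starts 83 cm/s; Δx = 83·5 + ½·3·5² = 452.5 cm; v ends 98 cm/s.
12–16 s: v starts 98 cm/s; Δx = 98·4 + ½·9·4² = 464 cm; v ends 134 cm/s.
x(16) = 6 + Σ Δx = 1217.5 cm.

1217.5 cm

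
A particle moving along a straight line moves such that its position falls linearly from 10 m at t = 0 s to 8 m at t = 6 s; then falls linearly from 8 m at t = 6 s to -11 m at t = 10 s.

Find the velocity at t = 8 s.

Velocity is the slope of the x-t graph on 6–10 s: (-11 − 8)/(10 − 6) = -4.75 m/s.

-4.75 m/s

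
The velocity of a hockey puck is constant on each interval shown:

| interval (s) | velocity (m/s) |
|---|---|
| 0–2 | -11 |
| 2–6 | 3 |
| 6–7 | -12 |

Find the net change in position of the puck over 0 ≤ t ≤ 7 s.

-22 m

Net displacement equals the area under the velocity-time graph (areas below the axis count negative).
0–2 s: -11 × 2 = -22 m
2–6 s: 3 × 4 = 12 m
6–7 s: -12 × 1 = -12 m
Net displacement = -22 m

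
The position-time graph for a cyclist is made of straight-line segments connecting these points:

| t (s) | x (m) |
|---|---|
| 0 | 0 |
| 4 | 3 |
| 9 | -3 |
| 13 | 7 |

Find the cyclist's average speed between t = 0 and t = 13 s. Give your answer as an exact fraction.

Average speed = (total path length)/(elapsed time); on a piecewise-linear x-t graph the path length is Σ|Δx|.
0–4 s: |Δx| = |3 − 0| = 3 m
4–9 s: |Δx| = |-3 − 3| = 6 m
9–13 s: |Δx| = |7 − -3| = 10 m
Total path = 19 m; average speed = 19/13 = 19/13 m/s.

19/13 m/s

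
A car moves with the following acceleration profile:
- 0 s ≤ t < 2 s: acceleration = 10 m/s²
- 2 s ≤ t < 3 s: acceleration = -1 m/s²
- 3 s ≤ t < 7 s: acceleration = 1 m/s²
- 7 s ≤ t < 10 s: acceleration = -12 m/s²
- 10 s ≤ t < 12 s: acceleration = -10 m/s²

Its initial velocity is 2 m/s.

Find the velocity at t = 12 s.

-31 m/s

Δv equals the area under the a-t graph; then v = v₀ + Δv.
0–2 s: 10 × 2 = 20 m/s
2–3 s: -1 × 1 = -1 m/s
3–7 s: 1 × 4 = 4 m/s
7–10 s: -12 × 3 = -36 m/s
10–12 s: -10 × 2 = -20 m/s
Δv = -33 m/s, so v(12) = 2 + (-33) = -31 m/s.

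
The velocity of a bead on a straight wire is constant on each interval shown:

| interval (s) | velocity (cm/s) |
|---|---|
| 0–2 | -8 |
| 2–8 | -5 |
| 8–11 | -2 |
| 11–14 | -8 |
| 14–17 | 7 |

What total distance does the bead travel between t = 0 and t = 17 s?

Distance (not displacement) is the total path length: add the absolute areas under v-t.
0–2 s: |-8| × 2 = 16 cm
2–8 s: |-5| × 6 = 30 cm
8–11 s: |-2| × 3 = 6 cm
11–14 s: |-8| × 3 = 24 cm
14–17 s: |7| × 3 = 21 cm
Total distance = 97 cm

97 cm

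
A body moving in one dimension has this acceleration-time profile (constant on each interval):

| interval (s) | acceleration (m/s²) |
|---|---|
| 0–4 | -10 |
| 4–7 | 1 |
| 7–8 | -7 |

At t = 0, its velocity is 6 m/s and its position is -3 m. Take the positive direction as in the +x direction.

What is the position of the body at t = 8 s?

On each constant-a segment, Δv = aΔt and Δx = v₀Δt + ½aΔt²; chain segment to segment.
0–4 s: v starts 6 m/s; Δx = 6·4 + ½·-10·4² = -56 m; v ends -34 m/s.
4–7 s: v starts -34 m/s; Δx = -34·3 + ½·1·3² = -97.5 m; v ends -31 m/s.
7–8 s: v starts -31 m/s; Δx = -31·1 + ½·-7·1² = -34.5 m; v ends -38 m/s.
x(8) = -3 + Σ Δx = -191 m.

-191 m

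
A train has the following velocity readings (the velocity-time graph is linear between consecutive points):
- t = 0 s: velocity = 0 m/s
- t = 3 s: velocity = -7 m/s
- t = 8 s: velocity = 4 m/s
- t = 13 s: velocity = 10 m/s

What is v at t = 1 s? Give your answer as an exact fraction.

-7/3 m/s

On 0–3 s the graph is linear from 0 to -7 m/s: v(1) = 0 + (-7 − 0)·(1 − 0)/(3 − 0) = -7/3 m/s.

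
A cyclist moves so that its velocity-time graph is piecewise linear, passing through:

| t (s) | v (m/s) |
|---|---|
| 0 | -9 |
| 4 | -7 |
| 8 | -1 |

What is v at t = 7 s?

-2.5 m/s

On 4–8 s the graph is linear from -7 to -1 m/s: v(7) = -7 + (-1 − -7)·(7 − 4)/(8 − 4) = -2.5 m/s.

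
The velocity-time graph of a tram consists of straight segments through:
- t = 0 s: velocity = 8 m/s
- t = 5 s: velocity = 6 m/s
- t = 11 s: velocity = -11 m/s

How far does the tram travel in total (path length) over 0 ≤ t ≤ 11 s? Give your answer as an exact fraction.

1066/17 m

Distance (not displacement) is the total path length: add the absolute areas under v-t.
0–5 s: |½(8 + 6)(5)| = 35 m
5–11 s: v = 0 at t = 121/17 s; triangle areas 108/17 + 363/17 = 471/17 m
Total distance = 1066/17 m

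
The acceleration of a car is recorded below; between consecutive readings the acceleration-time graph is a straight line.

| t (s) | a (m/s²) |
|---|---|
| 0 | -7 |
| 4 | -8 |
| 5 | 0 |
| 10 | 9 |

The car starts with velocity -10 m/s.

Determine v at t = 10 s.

Δv equals the area under the a-t graph; then v = v₀ + Δv.
0–4 s: ½(-7 + -8)(4) = -30 m/s
4–5 s: ½(-8 + 0)(1) = -4 m/s
5–10 s: ½(0 + 9)(5) = 22.5 m/s
Δv = -11.5 m/s, so v(10) = -10 + (-11.5) = -21.5 m/s.

-21.5 m/s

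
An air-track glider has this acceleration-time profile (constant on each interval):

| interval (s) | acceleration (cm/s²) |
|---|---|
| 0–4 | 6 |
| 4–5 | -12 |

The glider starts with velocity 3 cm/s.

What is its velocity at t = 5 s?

15 cm/s

Δv equals the area under the a-t graph; then v = v₀ + Δv.
0–4 s: 6 × 4 = 24 cm/s
4–5 s: -12 × 1 = -12 cm/s
Δv = 12 cm/s, so v(5) = 3 + (12) = 15 cm/s.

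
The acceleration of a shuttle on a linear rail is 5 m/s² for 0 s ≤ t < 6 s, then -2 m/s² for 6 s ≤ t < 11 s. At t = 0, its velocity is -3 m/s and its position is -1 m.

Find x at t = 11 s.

On each constant-a segment, Δv = aΔt and Δx = v₀Δt + ½aΔt²; chain segment to segment.
0–6 s: v starts -3 m/s; Δx = -3·6 + ½·5·6² = 72 m; v ends 27 m/s.
6–11 s: v starts 27 m/s; Δx = 27·5 + ½·-2·5² = 110 m; v ends 17 m/s.
x(11) = -1 + Σ Δx = 181 m.

181 m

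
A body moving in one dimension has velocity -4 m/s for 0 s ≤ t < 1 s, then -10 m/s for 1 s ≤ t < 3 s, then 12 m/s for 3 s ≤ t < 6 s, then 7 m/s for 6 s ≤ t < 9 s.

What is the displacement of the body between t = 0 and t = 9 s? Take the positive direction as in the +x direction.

33 m

Displacement is the signed area under the v-t curve.
0–1 s: -4 × 1 = -4 m
1–3 s: -10 × 2 = -20 m
3–6 s: 12 × 3 = 36 m
6–9 s: 7 × 3 = 21 m
Net displacement = 33 m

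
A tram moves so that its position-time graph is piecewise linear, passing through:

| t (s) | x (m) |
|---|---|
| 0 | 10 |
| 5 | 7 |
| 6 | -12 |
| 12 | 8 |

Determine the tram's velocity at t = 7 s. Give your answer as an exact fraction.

Velocity is the slope of the x-t graph on 6–12 s: (8 − -12)/(12 − 6) = 10/3 m/s.

10/3 m/s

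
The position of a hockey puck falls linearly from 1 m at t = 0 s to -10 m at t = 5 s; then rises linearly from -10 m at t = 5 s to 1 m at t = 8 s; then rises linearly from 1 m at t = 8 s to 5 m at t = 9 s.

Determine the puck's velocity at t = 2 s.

-2.2 m/s

Velocity is the slope of the x-t graph on 0–5 s: (-10 − 1)/(5 − 0) = -2.2 m/s.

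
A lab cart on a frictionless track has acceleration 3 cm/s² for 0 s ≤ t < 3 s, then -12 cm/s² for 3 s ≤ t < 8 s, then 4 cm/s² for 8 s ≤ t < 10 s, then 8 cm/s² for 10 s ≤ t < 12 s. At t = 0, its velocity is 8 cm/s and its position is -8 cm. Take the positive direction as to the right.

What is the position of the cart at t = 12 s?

On each constant-a segment, Δv = aΔt and Δx = v₀Δt + ½aΔt²; chain segment to segment.
0–3 s: v starts 8 cm/s; Δx = 8·3 + ½·3·3² = 37.5 cm; v ends 17 cm/s.
3–8 s: v starts 17 cm/s; Δx = 17·5 + ½·-12·5² = -65 cm; v ends -43 cm/s.
8–10 s: v starts -43 cm/s; Δx = -43·2 + ½·4·2² = -78 cm; v ends -35 cm/s.
10–12 s: v starts -35 cm/s; Δx = -35·2 + ½·8·2² = -54 cm; v ends -19 cm/s.
x(12) = -8 + Σ Δx = -167.5 cm.

-167.5 cm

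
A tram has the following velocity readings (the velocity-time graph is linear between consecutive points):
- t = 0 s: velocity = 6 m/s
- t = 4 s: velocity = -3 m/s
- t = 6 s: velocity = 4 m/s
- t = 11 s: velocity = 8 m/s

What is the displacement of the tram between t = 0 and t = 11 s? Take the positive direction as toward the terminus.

Displacement is the signed area under the v-t curve.
0–4 s: ½(6 + -3)(4) = 6 m
4–6 s: ½(-3 + 4)(2) = 1 m
6–11 s: ½(4 + 8)(5) = 30 m
Net displacement = 37 m

37 m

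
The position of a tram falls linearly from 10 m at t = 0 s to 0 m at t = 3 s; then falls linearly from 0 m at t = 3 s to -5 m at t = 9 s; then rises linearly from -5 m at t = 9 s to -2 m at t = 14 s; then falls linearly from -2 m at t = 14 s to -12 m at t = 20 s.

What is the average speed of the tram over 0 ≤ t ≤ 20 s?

1.4 m/s

Average speed = (total path length)/(elapsed time); on a piecewise-linear x-t graph the path length is Σ|Δx|.
0–3 s: |Δx| = |0 − 10| = 10 m
3–9 s: |Δx| = |-5 − 0| = 5 m
9–14 s: |Δx| = |-2 − -5| = 3 m
14–20 s: |Δx| = |-12 − -2| = 10 m
Total path = 28 m; average speed = 28/20 = 1.4 m/s.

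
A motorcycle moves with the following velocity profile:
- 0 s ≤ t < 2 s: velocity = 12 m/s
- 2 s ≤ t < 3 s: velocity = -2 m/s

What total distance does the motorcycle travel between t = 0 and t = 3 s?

26 m

Distance (not displacement) is the total path length: add the absolute areas under v-t.
0–2 s: |12| × 2 = 24 m
2–3 s: |-2| × 1 = 2 m
Total distance = 26 m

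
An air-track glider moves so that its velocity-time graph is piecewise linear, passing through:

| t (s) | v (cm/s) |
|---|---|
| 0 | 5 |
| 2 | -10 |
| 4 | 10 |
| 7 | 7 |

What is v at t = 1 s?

On 0–2 s the graph is linear from 5 to -10 cm/s: v(1) = 5 + (-10 − 5)·(1 − 0)/(2 − 0) = -2.5 cm/s.

-2.5 cm/s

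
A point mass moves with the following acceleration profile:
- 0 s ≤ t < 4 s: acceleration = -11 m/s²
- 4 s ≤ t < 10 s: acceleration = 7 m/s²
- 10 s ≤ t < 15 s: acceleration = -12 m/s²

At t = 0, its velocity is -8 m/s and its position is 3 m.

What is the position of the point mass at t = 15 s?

-503 m

On each constant-a segment, Δv = aΔt and Δx = v₀Δt + ½aΔt²; chain segment to segment.
0–4 s: v starts -8 m/s; Δx = -8·4 + ½·-11·4² = -120 m; v ends -52 m/s.
4–10 s: v starts -52 m/s; Δx = -52·6 + ½·7·6² = -186 m; v ends -10 m/s.
10–15 s: v starts -10 m/s; Δx = -10·5 + ½·-12·5² = -200 m; v ends -70 m/s.
x(15) = 3 + Σ Δx = -503 m.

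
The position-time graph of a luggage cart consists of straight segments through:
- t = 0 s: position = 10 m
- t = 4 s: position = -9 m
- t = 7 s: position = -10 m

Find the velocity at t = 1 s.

-4.75 m/s

Velocity is the slope of the x-t graph on 0–4 s: (-9 − 10)/(4 − 0) = -4.75 m/s.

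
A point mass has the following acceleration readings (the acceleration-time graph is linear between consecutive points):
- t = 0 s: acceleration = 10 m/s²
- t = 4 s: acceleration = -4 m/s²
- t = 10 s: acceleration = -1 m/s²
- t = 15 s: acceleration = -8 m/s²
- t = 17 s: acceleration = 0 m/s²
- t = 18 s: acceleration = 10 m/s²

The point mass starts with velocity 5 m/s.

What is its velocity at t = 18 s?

Δv equals the area under the a-t graph; then v = v₀ + Δv.
0–4 s: ½(10 + -4)(4) = 12 m/s
4–10 s: ½(-4 + -1)(6) = -15 m/s
10–15 s: ½(-1 + -8)(5) = -22.5 m/s
15–17 s: ½(-8 + 0)(2) = -8 m/s
17–18 s: ½(0 + 10)(1) = 5 m/s
Δv = -28.5 m/s, so v(18) = 5 + (-28.5) = -23.5 m/s.

-23.5 m/s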